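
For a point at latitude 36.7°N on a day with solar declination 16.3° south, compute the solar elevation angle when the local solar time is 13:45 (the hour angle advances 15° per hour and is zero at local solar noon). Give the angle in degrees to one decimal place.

Hour angle H = 15° × (13.75 − 12) = 26.25°.
cos θ_z = sin φ sin δ + cos φ cos δ cos H = (0.5976)(-0.2807) + (0.8018)(0.9598)(0.8969) = 0.5225.
θ_z = arccos(0.5225) = 58.50°, so the elevation is 90° − 58.50° = 31.50°.

31.5°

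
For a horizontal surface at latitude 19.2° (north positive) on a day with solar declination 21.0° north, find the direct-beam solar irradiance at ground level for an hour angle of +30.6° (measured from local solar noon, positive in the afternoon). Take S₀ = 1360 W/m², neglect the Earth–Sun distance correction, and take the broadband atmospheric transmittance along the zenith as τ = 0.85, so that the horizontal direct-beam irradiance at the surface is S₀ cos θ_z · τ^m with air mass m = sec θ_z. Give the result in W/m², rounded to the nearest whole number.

cos θ_z = sin(19.2°) sin(21.0°) + cos(19.2°) cos(21.0°) cos(30.60°) = 0.1179 + 0.7589 = 0.8768.
Air mass m = 1/cos θ_z = 1/0.8768 = 1.141; τ^m = 0.85^1.141 = 0.8307.
Surface direct beam = 1360 × 0.8768 × 0.8307 = 990.57 W/m².

991 W/m²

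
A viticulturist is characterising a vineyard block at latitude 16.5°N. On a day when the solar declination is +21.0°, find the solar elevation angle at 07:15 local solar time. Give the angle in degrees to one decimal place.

22.9°

Hour angle H = 15° × (7.25 − 12) = -71.25°.
cos θ_z = sin(16.5°) sin(21.0°) + cos(16.5°) cos(21.0°) cos(-71.25°) = 0.1018 + 0.2877 = 0.3895.
θ_z = arccos(0.3895) = 67.08°, so the elevation is 90° − 67.08° = 22.92°.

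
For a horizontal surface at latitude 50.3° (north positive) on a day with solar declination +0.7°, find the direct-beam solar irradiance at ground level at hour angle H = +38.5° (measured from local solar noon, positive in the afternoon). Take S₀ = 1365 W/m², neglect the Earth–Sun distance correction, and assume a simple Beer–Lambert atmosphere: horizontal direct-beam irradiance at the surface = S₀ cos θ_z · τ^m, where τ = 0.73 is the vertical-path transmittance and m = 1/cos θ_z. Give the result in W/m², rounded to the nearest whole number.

375 W/m²

cos θ_z = sin(50.3°) sin(0.7°) + cos(50.3°) cos(0.7°) cos(38.50°) = 0.0094 + 0.4999 = 0.5093.
Air mass m = 1/cos θ_z = 1/0.5093 = 1.963; τ^m = 0.73^1.963 = 0.5391.
Surface direct beam = 1365 × 0.5093 × 0.5391 = 374.78 W/m².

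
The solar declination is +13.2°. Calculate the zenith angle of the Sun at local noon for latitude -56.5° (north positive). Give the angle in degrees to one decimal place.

69.7°

At local solar noon the hour angle is zero, so the zenith angle is |φ − δ| = |-56.5° − (13.2°)| = 69.7°.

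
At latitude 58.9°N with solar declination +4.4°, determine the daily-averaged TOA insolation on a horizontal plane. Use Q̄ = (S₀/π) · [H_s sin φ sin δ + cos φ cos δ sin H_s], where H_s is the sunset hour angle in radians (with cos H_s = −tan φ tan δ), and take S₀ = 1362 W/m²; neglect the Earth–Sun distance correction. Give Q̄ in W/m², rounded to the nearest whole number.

cos H_s = −tan(58.9°) · tan(4.4°) = -0.1276, so H_s = arccos(-0.1276) = 97.33°. In radians, H_s = 1.6987.
H_s sin φ sin δ = 1.6987 × 0.8563 × 0.0767 = 0.1116.
cos φ cos δ sin H_s = 0.5165 × 0.9971 × 0.9918 = 0.5108.
Q̄ = (1362/π) × (0.1116 + 0.5108) = 433.54 × 0.6224 = 269.84 W/m².

270 W/m²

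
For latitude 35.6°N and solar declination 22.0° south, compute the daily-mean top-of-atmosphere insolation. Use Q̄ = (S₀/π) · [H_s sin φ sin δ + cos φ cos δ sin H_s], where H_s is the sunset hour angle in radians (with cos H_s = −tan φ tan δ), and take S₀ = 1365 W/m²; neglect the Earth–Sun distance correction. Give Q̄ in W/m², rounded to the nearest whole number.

−tan φ tan δ = −(0.7159)(-0.4040) = 0.2892; H_s = arccos(0.2892) = 73.19°. In radians, H_s = 1.2774.
H_s sin φ sin δ = 1.2774 × 0.5821 × -0.3746 = -0.2785.
cos φ cos δ sin H_s = 0.8131 × 0.9272 × 0.9573 = 0.7217.
Q̄ = (1365/π) × (-0.2785 + 0.7217) = 434.49 × 0.4432 = 192.57 W/m².

193 W/m²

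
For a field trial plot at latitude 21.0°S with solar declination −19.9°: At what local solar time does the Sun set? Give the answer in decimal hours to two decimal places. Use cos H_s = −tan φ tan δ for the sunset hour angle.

cos H_s = −tan(-21.0°) · tan(-19.9°) = -0.1390, so H_s = arccos(-0.1390) = 97.99°.
Sunset is at 12 + H_s/15 = 12 + 6.533 = 18.533 h local solar time.

18.53 h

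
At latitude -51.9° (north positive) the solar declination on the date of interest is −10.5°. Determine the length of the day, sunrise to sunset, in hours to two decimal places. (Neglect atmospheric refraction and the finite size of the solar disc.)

13.82 hours

cos H_s = −tan(-51.9°) · tan(-10.5°) = -0.2364, so H_s = arccos(-0.2364) = 103.67°.
Day length = 2 H_s / 15° h⁻¹ = 207.34° / 15 = 13.823 h.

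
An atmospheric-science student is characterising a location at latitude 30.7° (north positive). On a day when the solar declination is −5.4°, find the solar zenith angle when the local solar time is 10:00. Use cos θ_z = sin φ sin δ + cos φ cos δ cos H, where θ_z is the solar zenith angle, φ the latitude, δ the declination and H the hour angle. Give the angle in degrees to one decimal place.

46.1°

Hour angle H = 15° × (10 − 12) = -30.00°.
With φ = 30.7°, δ = -5.4°, H = -30.00°: sin φ sin δ = -0.0480, cos φ cos δ cos H = 0.7413, so cos θ_z = 0.6933.
θ_z = arccos(0.6933) = 46.11°.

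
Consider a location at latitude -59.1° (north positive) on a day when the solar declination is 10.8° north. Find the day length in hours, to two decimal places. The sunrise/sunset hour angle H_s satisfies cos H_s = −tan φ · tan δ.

The sunset hour angle satisfies cos H_s = −tan φ tan δ = 0.3187, giving H_s = 71.42°.
Day length = 2 H_s / 15° h⁻¹ = 142.84° / 15 = 9.523 h.

9.52 hours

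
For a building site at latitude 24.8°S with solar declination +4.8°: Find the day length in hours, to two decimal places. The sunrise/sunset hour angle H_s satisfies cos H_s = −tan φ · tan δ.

cos H_s = −tan(-24.8°) · tan(4.8°) = 0.0388, so H_s = arccos(0.0388) = 87.78°.
Day length = 2 H_s / 15° h⁻¹ = 175.56° / 15 = 11.704 h.

11.70 hours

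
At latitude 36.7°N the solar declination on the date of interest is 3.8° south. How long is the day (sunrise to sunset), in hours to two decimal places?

−tan φ tan δ = −(0.7454)(-0.0664) = 0.0495; H_s = arccos(0.0495) = 87.16°.
Day length = 2 H_s / 15° h⁻¹ = 174.32° / 15 = 11.621 h.

11.62 hours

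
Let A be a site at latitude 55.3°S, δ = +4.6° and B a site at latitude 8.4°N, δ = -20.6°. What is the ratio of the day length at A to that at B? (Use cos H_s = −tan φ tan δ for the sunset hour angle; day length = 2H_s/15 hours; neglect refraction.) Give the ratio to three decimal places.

A: H_s = arccos(−tan -55.3° · tan 4.6°) = 83.33°, so 2H_s/15 = 11.1107 h.
B: H_s = arccos(−tan 8.4° · tan -20.6°) = 86.82°, so 2H_s/15 = 11.5760 h.
Ratio A/B = 11.1107 / 11.5760 = 0.9598.

0.960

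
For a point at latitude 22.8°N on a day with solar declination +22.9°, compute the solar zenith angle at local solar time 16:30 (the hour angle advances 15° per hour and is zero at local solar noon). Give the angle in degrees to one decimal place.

Hour angle H = 15° × (16.5 − 12) = 67.50°.
cos θ_z = sin φ sin δ + cos φ cos δ cos H = (0.3875)(0.3891) + (0.9219)(0.9212)(0.3827) = 0.4758.
θ_z = arccos(0.4758) = 61.59°.

61.6°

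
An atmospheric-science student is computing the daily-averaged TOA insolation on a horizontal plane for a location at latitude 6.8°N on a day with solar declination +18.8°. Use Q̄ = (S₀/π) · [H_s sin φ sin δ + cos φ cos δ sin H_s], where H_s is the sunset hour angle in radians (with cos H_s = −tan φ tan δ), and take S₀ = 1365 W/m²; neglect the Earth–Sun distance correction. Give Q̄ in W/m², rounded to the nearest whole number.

The sunset hour angle satisfies cos H_s = −tan φ tan δ = -0.0406, giving H_s = 92.33°. In radians, H_s = 1.6115.
H_s sin φ sin δ = 1.6115 × 0.1184 × 0.3223 = 0.0615.
cos φ cos δ sin H_s = 0.9930 × 0.9466 × 0.9992 = 0.9392.
Q̄ = (1365/π) × (0.0615 + 0.9392) = 434.49 × 1.0007 = 434.79 W/m².

435 W/m²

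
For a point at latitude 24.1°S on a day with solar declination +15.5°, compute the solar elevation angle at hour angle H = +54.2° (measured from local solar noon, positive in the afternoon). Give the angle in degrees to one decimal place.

23.9°

With φ = -24.1°, δ = 15.5°, H = 54.20°: sin φ sin δ = -0.1091, cos φ cos δ cos H = 0.5145, so cos θ_z = 0.4054.
θ_z = arccos(0.4054) = 66.08°, so the elevation is 90° − 66.08° = 23.92°.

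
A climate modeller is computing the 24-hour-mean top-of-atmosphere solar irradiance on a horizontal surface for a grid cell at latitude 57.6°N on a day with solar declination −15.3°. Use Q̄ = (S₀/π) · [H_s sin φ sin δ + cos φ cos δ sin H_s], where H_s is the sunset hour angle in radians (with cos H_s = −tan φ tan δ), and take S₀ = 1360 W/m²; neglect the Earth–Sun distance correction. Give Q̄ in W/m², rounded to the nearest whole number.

cos H_s = −tan(57.6°) · tan(-15.3°) = 0.4311, so H_s = arccos(0.4311) = 64.46°. In radians, H_s = 1.1250.
H_s sin φ sin δ = 1.1250 × 0.8443 × -0.2639 = -0.2507.
cos φ cos δ sin H_s = 0.5358 × 0.9646 × 0.9023 = 0.4663.
Q̄ = (1360/π) × (-0.2507 + 0.4663) = 432.90 × 0.2156 = 93.33 W/m².

93 W/m²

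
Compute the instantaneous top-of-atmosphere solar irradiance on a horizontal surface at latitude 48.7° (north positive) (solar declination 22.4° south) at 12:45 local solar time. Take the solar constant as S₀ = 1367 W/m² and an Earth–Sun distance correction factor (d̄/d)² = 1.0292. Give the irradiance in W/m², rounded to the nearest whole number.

Hour angle H = 15° × (12.75 − 12) = 11.25°.
cos θ_z = sin φ sin δ + cos φ cos δ cos H = (0.7513)(-0.3811) + (0.6600)(0.9245)(0.9808) = 0.3121.
Top-of-atmosphere irradiance = S₀ (d̄/d)² cos θ_z = 1367 × 1.0292 × 0.3121 = 439.10 W/m².

439 W/m²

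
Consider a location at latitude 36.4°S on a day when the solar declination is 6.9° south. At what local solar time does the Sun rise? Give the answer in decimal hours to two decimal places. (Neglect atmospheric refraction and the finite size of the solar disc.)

The sunset hour angle satisfies cos H_s = −tan φ tan δ = -0.0892, giving H_s = 95.12°.
Sunrise is at 12 − H_s/15 = 12 − 6.341 = 5.659 h local solar time.

5.66 h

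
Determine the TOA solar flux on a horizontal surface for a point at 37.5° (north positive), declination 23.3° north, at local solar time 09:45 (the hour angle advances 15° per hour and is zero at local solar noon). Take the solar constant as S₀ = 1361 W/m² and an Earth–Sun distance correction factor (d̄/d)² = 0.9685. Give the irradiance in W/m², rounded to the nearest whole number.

1116 W/m²

Hour angle H = 15° × (9.75 − 12) = -33.75°.
With φ = 37.5°, δ = 23.3°, H = -33.75°: sin φ sin δ = 0.2408, cos φ cos δ cos H = 0.6059, so cos θ_z = 0.8467.
Top-of-atmosphere irradiance = S₀ (d̄/d)² cos θ_z = 1361 × 0.9685 × 0.8467 = 1116.06 W/m².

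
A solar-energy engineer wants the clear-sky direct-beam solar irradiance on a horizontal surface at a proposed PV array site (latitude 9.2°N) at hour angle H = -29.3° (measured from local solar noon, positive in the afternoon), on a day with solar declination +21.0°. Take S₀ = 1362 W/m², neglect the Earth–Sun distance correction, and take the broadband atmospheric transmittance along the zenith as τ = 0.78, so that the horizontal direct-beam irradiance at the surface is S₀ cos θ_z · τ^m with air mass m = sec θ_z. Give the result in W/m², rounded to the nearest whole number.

879 W/m²

cos θ_z = sin φ sin δ + cos φ cos δ cos H = (0.1599)(0.3584) + (0.9871)(0.9336)(0.8721) = 0.8610.
Air mass m = 1/cos θ_z = 1/0.8610 = 1.161; τ^m = 0.78^1.161 = 0.7494.
Surface direct beam = 1362 × 0.8610 × 0.7494 = 878.81 W/m².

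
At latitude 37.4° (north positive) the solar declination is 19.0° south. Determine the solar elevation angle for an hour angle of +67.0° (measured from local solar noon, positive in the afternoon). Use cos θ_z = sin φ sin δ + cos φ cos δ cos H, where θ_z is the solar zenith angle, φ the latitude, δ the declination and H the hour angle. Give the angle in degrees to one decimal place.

5.5°

cos θ_z = sin φ sin δ + cos φ cos δ cos H = (0.6074)(-0.3256) + (0.7944)(0.9455)(0.3907) = 0.0957.
θ_z = arccos(0.0957) = 84.51°, so the elevation is 90° − 84.51° = 5.49°.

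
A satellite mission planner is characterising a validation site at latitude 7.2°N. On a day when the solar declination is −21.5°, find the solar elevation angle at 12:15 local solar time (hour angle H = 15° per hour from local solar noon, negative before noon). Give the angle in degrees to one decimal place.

Hour angle H = 15° × (12.25 − 12) = 3.75°.
cos θ_z = sin(7.2°) sin(-21.5°) + cos(7.2°) cos(-21.5°) cos(3.75°) = -0.0459 + 0.9211 = 0.8752.
θ_z = arccos(0.8752) = 28.93°, so the elevation is 90° − 28.93° = 61.07°.

61.1°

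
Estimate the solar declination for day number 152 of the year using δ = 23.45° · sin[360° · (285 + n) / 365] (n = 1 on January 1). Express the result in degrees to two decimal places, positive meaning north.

360 × (285 + 152) / 365 = 431.014°; sin(431.014°) = 0.9456.
δ = 23.45 × 0.9456 = 22.174° ≈ +22.17°.

+22.17°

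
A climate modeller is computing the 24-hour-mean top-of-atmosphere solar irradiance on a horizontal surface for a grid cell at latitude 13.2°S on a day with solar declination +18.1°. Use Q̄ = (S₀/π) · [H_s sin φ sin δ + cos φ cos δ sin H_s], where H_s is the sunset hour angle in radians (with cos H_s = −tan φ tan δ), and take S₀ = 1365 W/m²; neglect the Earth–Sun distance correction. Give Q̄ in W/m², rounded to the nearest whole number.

355 W/m²

−tan φ tan δ = −(-0.2345)(0.3269) = 0.0767; H_s = arccos(0.0767) = 85.60°. In radians, H_s = 1.4940.
H_s sin φ sin δ = 1.4940 × -0.2284 × 0.3107 = -0.1060.
cos φ cos δ sin H_s = 0.9736 × 0.9505 × 0.9971 = 0.9227.
Q̄ = (1365/π) × (-0.1060 + 0.9227) = 434.49 × 0.8167 = 354.85 W/m².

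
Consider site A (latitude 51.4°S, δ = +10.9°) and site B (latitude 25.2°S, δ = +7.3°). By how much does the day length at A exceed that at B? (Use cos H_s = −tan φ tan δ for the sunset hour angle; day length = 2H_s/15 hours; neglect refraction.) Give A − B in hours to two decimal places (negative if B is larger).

-1.40 h

A: H_s = arccos(−tan -51.4° · tan 10.9°) = 76.04°, so 2H_s/15 = 10.1387 h.
B: H_s = arccos(−tan -25.2° · tan 7.3°) = 86.54°, so 2H_s/15 = 11.5387 h.
A − B = 10.1387 − 11.5387 = -1.4000 h.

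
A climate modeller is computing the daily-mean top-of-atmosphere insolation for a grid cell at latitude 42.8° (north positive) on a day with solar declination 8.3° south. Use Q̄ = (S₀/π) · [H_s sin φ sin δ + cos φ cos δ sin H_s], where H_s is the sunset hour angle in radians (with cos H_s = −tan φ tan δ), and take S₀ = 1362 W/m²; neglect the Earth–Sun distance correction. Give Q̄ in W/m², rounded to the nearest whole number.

−tan φ tan δ = −(0.9260)(-0.1459) = 0.1351; H_s = arccos(0.1351) = 82.24°. In radians, H_s = 1.4354.
H_s sin φ sin δ = 1.4354 × 0.6794 × -0.1444 = -0.1408.
cos φ cos δ sin H_s = 0.7337 × 0.9895 × 0.9908 = 0.7193.
Q̄ = (1362/π) × (-0.1408 + 0.7193) = 433.54 × 0.5785 = 250.80 W/m².

251 W/m²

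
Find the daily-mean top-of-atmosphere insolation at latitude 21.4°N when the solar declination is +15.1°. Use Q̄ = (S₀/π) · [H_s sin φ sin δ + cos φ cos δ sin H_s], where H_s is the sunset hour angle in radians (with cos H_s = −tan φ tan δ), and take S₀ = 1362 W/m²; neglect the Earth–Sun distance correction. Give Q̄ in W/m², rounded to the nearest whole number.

The sunset hour angle satisfies cos H_s = −tan φ tan δ = -0.1057, giving H_s = 96.07°. In radians, H_s = 1.6767.
H_s sin φ sin δ = 1.6767 × 0.3649 × 0.2605 = 0.1594.
cos φ cos δ sin H_s = 0.9311 × 0.9655 × 0.9944 = 0.8939.
Q̄ = (1362/π) × (0.1594 + 0.8939) = 433.54 × 1.0533 = 456.65 W/m².

457 W/m²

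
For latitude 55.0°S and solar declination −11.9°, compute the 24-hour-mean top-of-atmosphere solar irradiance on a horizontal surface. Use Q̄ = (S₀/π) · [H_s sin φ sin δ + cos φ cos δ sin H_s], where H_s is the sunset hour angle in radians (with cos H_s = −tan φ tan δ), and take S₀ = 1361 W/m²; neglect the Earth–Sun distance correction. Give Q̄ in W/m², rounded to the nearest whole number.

The sunset hour angle satisfies cos H_s = −tan φ tan δ = -0.3010, giving H_s = 107.52°. In radians, H_s = 1.8766.
H_s sin φ sin δ = 1.8766 × -0.8192 × -0.2062 = 0.3170.
cos φ cos δ sin H_s = 0.5736 × 0.9785 × 0.9536 = 0.5352.
Q̄ = (1361/π) × (0.3170 + 0.5352) = 433.22 × 0.8522 = 369.19 W/m².

369 W/m²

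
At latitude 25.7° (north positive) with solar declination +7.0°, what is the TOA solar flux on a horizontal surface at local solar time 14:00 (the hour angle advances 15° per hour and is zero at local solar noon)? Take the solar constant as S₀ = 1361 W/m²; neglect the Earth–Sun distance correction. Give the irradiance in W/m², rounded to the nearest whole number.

Hour angle H = 15° × (14 − 12) = 30.00°.
cos θ_z = sin(25.7°) sin(7.0°) + cos(25.7°) cos(7.0°) cos(30.00°) = 0.0528 + 0.7745 = 0.8273.
Top-of-atmosphere irradiance = S₀ cos θ_z = 1361 × 0.8273 = 1125.96 W/m².

1126 W/m²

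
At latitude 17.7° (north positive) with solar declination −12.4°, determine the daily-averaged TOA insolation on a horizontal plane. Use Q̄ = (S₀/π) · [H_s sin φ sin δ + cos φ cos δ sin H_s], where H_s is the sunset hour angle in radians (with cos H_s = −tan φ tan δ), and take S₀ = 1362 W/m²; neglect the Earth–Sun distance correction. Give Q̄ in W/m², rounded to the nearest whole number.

−tan φ tan δ = −(0.3191)(-0.2199) = 0.0702; H_s = arccos(0.0702) = 85.97°. In radians, H_s = 1.5005.
H_s sin φ sin δ = 1.5005 × 0.3040 × -0.2147 = -0.0979.
cos φ cos δ sin H_s = 0.9527 × 0.9767 × 0.9975 = 0.9282.
Q̄ = (1362/π) × (-0.0979 + 0.9282) = 433.54 × 0.8303 = 359.97 W/m².

360 W/m²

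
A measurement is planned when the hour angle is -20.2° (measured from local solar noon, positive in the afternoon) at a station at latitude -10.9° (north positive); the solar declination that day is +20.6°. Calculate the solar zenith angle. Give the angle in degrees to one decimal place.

37.2°

cos θ_z = sin(-10.9°) sin(20.6°) + cos(-10.9°) cos(20.6°) cos(-20.20°) = -0.0665 + 0.8626 = 0.7961.
θ_z = arccos(0.7961) = 37.24°.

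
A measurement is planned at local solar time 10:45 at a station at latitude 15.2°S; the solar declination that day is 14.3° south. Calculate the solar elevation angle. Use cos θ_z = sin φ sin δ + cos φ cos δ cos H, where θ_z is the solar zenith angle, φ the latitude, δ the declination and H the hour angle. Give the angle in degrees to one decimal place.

Hour angle H = 15° × (10.75 − 12) = -18.75°.
cos θ_z = sin(-15.2°) sin(-14.3°) + cos(-15.2°) cos(-14.3°) cos(-18.75°) = 0.0648 + 0.8855 = 0.9503.
θ_z = arccos(0.9503) = 18.14°, so the elevation is 90° − 18.14° = 71.86°.

71.9°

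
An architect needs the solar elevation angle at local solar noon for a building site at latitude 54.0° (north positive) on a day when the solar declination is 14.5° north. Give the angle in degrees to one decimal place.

At local solar noon the hour angle is zero, so the elevation is 90° − |φ − δ| = 90° − |54.0° − (14.5°)| = 90° − 39.5° = 50.5°.

50.5°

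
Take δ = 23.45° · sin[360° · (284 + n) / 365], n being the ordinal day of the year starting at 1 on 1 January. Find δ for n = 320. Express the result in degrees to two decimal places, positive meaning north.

360 × (284 + 320) / 365 = 595.726°; sin(595.726°) = -0.8264.
δ = 23.45 × -0.8264 = -19.379° ≈ -19.38°.

-19.38°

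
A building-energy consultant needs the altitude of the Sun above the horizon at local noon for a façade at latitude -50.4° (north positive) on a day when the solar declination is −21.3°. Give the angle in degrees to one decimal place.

60.9°

At local solar noon the hour angle is zero, so the elevation is 90° − |φ − δ| = 90° − |-50.4° − (-21.3°)| = 90° − 29.1° = 60.9°.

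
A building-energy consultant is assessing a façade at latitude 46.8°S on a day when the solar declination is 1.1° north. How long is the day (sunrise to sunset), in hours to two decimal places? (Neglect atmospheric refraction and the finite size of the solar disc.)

11.84 hours

−tan φ tan δ = −(-1.0649)(0.0192) = 0.0204; H_s = arccos(0.0204) = 88.83°.
Day length = 2 H_s / 15° h⁻¹ = 177.66° / 15 = 11.844 h.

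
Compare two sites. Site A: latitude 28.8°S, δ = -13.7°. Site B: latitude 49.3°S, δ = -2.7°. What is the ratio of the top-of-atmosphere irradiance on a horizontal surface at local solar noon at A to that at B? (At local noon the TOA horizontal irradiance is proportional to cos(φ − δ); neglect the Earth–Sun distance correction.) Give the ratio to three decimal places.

1.405

A: cos θ_z = cos(-28.8° − (-13.7°)) = 0.9655.
B: cos θ_z = cos(-49.3° − (-2.7°)) = 0.6871.
Ratio A/B = 0.9655 / 0.6871 = 1.4052.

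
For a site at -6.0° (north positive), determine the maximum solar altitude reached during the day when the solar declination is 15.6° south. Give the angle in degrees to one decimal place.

At local solar noon the hour angle is zero, so the elevation is 90° − |φ − δ| = 90° − |-6.0° − (-15.6°)| = 90° − 9.6° = 80.4°.

80.4°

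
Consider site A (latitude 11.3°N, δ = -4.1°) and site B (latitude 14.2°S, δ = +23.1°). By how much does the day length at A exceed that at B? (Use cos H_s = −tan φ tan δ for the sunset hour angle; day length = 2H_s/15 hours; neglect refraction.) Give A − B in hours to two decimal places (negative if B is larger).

A: H_s = arccos(−tan 11.3° · tan -4.1°) = 89.18°, so 2H_s/15 = 11.8907 h.
B: H_s = arccos(−tan -14.2° · tan 23.1°) = 83.80°, so 2H_s/15 = 11.1733 h.
A − B = 11.8907 − 11.1733 = 0.7174 h.

+0.72 h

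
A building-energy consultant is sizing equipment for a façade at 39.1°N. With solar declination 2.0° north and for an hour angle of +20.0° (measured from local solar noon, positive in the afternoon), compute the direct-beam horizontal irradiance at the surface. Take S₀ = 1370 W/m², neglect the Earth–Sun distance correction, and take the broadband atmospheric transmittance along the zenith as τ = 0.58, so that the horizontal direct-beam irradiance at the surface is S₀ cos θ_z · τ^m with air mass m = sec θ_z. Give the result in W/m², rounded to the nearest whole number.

498 W/m²

With φ = 39.1°, δ = 2.0°, H = 20.00°: sin φ sin δ = 0.0220, cos φ cos δ cos H = 0.7288, so cos θ_z = 0.7508.
Air mass m = 1/cos θ_z = 1/0.7508 = 1.332; τ^m = 0.58^1.332 = 0.4840.
Surface direct beam = 1370 × 0.7508 × 0.4840 = 497.84 W/m².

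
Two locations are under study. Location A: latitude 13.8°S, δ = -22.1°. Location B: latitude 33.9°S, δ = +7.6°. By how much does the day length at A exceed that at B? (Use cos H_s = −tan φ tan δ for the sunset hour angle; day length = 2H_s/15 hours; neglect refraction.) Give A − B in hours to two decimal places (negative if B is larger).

A: H_s = arccos(−tan -13.8° · tan -22.1°) = 95.72°, so 2H_s/15 = 12.7627 h.
B: H_s = arccos(−tan -33.9° · tan 7.6°) = 84.86°, so 2H_s/15 = 11.3147 h.
A − B = 12.7627 − 11.3147 = 1.4480 h.

+1.45 h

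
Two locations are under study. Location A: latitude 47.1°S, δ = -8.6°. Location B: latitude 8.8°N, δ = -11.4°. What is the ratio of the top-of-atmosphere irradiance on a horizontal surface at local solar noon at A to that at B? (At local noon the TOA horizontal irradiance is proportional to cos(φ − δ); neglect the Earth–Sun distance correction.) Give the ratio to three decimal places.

A: cos θ_z = cos(-47.1° − (-8.6°)) = 0.7826.
B: cos θ_z = cos(8.8° − (-11.4°)) = 0.9385.
Ratio A/B = 0.7826 / 0.9385 = 0.8339.

0.834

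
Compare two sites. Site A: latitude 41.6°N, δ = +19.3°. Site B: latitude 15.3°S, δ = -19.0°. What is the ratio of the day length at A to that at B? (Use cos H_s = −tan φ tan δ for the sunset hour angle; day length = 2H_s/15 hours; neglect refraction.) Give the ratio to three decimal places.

1.133

A: H_s = arccos(−tan 41.6° · tan 19.3°) = 108.11°, so 2H_s/15 = 14.4147 h.
B: H_s = arccos(−tan -15.3° · tan -19.0°) = 95.41°, so 2H_s/15 = 12.7213 h.
Ratio A/B = 14.4147 / 12.7213 = 1.1331.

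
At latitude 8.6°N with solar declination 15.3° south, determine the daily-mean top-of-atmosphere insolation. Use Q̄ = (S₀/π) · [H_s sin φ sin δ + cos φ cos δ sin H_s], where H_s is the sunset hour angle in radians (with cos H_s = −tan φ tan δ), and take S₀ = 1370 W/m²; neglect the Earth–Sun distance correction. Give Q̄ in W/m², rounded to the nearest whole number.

cos H_s = −tan(8.6°) · tan(-15.3°) = 0.0414, so H_s = arccos(0.0414) = 87.63°. In radians, H_s = 1.5294.
H_s sin φ sin δ = 1.5294 × 0.1495 × -0.2639 = -0.0603.
cos φ cos δ sin H_s = 0.9888 × 0.9646 × 0.9991 = 0.9529.
Q̄ = (1370/π) × (-0.0603 + 0.9529) = 436.08 × 0.8926 = 389.25 W/m².

389 W/m²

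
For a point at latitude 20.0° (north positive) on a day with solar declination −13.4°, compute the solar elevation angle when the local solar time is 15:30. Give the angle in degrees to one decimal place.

Hour angle H = 15° × (15.5 − 12) = 52.50°.
cos θ_z = sin φ sin δ + cos φ cos δ cos H = (0.3420)(-0.2317) + (0.9397)(0.9728)(0.6088) = 0.4773.
θ_z = arccos(0.4773) = 61.49°, so the elevation is 90° − 61.49° = 28.51°.

28.5°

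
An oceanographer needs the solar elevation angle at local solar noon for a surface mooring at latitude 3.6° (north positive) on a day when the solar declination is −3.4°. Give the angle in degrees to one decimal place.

83.0°

At local solar noon the hour angle is zero, so the elevation is 90° − |φ − δ| = 90° − |3.6° − (-3.4°)| = 90° − 7.0° = 83.0°.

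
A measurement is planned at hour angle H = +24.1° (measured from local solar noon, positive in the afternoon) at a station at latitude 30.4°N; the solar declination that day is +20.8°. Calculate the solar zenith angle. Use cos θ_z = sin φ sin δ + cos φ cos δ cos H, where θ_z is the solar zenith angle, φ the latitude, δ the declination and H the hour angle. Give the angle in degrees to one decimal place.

With φ = 30.4°, δ = 20.8°, H = 24.10°: sin φ sin δ = 0.1797, cos φ cos δ cos H = 0.7360, so cos θ_z = 0.9157.
θ_z = arccos(0.9157) = 23.69°.

23.7°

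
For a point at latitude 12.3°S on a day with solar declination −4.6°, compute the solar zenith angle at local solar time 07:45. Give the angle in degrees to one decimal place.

Hour angle H = 15° × (7.75 − 12) = -63.75°.
With φ = -12.3°, δ = -4.6°, H = -63.75°: sin φ sin δ = 0.0171, cos φ cos δ cos H = 0.4307, so cos θ_z = 0.4478.
θ_z = arccos(0.4478) = 63.40°.

63.4°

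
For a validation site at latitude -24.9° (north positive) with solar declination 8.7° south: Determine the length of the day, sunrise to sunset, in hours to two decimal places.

−tan φ tan δ = −(-0.4642)(-0.1530) = -0.0710; H_s = arccos(-0.0710) = 94.07°.
Day length = 2 H_s / 15° h⁻¹ = 188.14° / 15 = 12.543 h.

12.54 hours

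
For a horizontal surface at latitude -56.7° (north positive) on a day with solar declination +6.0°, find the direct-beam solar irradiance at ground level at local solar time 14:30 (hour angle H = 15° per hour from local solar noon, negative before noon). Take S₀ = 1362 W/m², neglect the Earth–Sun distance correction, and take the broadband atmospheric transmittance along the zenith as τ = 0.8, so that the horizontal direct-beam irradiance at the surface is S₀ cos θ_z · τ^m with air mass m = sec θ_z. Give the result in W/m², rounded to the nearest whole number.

247 W/m²

Hour angle H = 15° × (14.5 − 12) = 37.50°.
cos θ_z = sin(-56.7°) sin(6.0°) + cos(-56.7°) cos(6.0°) cos(37.50°) = -0.0874 + 0.4332 = 0.3458.
Air mass m = 1/cos θ_z = 1/0.3458 = 2.892; τ^m = 0.8^2.892 = 0.5245.
Surface direct beam = 1362 × 0.3458 × 0.5245 = 247.03 W/m².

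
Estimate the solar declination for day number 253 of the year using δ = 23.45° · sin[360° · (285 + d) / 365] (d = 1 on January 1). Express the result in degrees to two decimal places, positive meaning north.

360 × (285 + 253) / 365 = 530.630°; sin(530.630°) = 0.1628.
δ = 23.45 × 0.1628 = 3.818° ≈ +3.82°.

+3.82°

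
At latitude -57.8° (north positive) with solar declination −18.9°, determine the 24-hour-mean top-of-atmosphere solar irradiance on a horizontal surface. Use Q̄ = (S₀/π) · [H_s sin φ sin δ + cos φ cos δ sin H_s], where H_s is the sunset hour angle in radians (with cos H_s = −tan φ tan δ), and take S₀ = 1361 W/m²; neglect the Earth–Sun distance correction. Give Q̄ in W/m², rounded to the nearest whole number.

438 W/m²

−tan φ tan δ = −(-1.5880)(-0.3424) = -0.5437; H_s = arccos(-0.5437) = 122.94°. In radians, H_s = 2.1457.
H_s sin φ sin δ = 2.1457 × -0.8462 × -0.3239 = 0.5881.
cos φ cos δ sin H_s = 0.5329 × 0.9461 × 0.8392 = 0.4231.
Q̄ = (1361/π) × (0.5881 + 0.4231) = 433.22 × 1.0112 = 438.07 W/m².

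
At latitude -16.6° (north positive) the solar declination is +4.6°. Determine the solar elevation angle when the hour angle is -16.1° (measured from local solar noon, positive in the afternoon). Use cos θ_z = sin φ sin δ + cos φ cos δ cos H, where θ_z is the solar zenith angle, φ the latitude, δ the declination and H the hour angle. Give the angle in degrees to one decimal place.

63.5°

With φ = -16.6°, δ = 4.6°, H = -16.10°: sin φ sin δ = -0.0229, cos φ cos δ cos H = 0.9178, so cos θ_z = 0.8949.
θ_z = arccos(0.8949) = 26.50°, so the elevation is 90° − 26.50° = 63.50°.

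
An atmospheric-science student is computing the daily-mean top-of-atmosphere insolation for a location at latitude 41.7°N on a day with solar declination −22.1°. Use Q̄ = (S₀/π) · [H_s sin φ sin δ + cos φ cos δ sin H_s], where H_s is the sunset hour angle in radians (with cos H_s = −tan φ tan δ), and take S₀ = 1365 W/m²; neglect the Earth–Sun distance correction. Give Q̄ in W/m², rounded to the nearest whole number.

cos H_s = −tan(41.7°) · tan(-22.1°) = 0.3618, so H_s = arccos(0.3618) = 68.79°. In radians, H_s = 1.2006.
H_s sin φ sin δ = 1.2006 × 0.6652 × -0.3762 = -0.3004.
cos φ cos δ sin H_s = 0.7466 × 0.9265 × 0.9323 = 0.6449.
Q̄ = (1365/π) × (-0.3004 + 0.6449) = 434.49 × 0.3445 = 149.68 W/m².

150 W/m²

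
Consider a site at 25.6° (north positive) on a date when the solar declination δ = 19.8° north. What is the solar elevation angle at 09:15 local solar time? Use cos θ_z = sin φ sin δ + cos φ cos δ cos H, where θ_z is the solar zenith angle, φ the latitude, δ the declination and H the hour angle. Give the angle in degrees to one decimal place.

Hour angle H = 15° × (9.25 − 12) = -41.25°.
cos θ_z = sin(25.6°) sin(19.8°) + cos(25.6°) cos(19.8°) cos(-41.25°) = 0.1464 + 0.6379 = 0.7843.
θ_z = arccos(0.7843) = 38.34°, so the elevation is 90° − 38.34° = 51.66°.

51.7°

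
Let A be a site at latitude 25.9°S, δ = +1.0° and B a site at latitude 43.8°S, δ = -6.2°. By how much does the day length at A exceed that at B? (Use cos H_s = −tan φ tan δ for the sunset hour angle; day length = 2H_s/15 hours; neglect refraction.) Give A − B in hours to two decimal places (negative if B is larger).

A: H_s = arccos(−tan -25.9° · tan 1.0°) = 89.51°, so 2H_s/15 = 11.9347 h.
B: H_s = arccos(−tan -43.8° · tan -6.2°) = 95.98°, so 2H_s/15 = 12.7973 h.
A − B = 11.9347 − 12.7973 = -0.8626 h.

-0.86 h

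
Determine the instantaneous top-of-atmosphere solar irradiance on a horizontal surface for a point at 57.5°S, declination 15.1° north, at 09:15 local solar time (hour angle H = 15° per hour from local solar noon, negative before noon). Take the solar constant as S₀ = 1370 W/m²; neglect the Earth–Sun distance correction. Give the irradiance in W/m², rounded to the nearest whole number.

Hour angle H = 15° × (9.25 − 12) = -41.25°.
cos θ_z = sin φ sin δ + cos φ cos δ cos H = (-0.8434)(0.2605) + (0.5373)(0.9655)(0.7518) = 0.1703.
Top-of-atmosphere irradiance = S₀ cos θ_z = 1370 × 0.1703 = 233.31 W/m².

233 W/m²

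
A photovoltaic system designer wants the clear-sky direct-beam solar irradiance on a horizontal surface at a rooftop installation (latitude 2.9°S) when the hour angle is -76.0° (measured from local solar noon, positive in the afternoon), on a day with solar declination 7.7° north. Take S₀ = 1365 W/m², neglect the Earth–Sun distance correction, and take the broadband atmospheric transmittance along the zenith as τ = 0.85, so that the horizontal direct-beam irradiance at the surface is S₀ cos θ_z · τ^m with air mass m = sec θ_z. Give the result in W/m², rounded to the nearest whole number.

158 W/m²

cos θ_z = sin(-2.9°) sin(7.7°) + cos(-2.9°) cos(7.7°) cos(-76.00°) = -0.0068 + 0.2394 = 0.2326.
Air mass m = 1/cos θ_z = 1/0.2326 = 4.299; τ^m = 0.85^4.299 = 0.4972.
Surface direct beam = 1365 × 0.2326 × 0.4972 = 157.86 W/m².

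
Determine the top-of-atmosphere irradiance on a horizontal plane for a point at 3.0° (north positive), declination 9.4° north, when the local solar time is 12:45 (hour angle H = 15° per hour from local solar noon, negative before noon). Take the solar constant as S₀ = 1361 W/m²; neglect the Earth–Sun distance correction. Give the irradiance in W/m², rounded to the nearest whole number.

1327 W/m²

Hour angle H = 15° × (12.75 − 12) = 11.25°.
cos θ_z = sin φ sin δ + cos φ cos δ cos H = (0.0523)(0.1633) + (0.9986)(0.9866)(0.9808) = 0.9748.
Top-of-atmosphere irradiance = S₀ cos θ_z = 1361 × 0.9748 = 1326.70 W/m².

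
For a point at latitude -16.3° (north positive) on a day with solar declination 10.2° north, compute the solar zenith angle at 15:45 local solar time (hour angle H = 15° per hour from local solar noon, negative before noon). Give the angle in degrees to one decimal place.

61.6°

Hour angle H = 15° × (15.75 − 12) = 56.25°.
With φ = -16.3°, δ = 10.2°, H = 56.25°: sin φ sin δ = -0.0497, cos φ cos δ cos H = 0.5248, so cos θ_z = 0.4751.
θ_z = arccos(0.4751) = 61.63°.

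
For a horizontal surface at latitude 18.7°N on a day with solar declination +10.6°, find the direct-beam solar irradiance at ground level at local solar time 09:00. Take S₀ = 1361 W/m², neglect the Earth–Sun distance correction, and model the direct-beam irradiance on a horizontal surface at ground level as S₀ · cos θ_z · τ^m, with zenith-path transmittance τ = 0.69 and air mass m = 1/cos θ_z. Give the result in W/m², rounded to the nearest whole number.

Hour angle H = 15° × (9 − 12) = -45.00°.
With φ = 18.7°, δ = 10.6°, H = -45.00°: sin φ sin δ = 0.0590, cos φ cos δ cos H = 0.6583, so cos θ_z = 0.7173.
Air mass m = 1/cos θ_z = 1/0.7173 = 1.394; τ^m = 0.69^1.394 = 0.5962.
Surface direct beam = 1361 × 0.7173 × 0.5962 = 582.04 W/m².

582 W/m²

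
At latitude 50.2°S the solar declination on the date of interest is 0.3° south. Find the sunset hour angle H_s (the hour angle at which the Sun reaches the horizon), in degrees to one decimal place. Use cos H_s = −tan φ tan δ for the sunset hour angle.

90.4°

−tan φ tan δ = −(-1.2002)(-0.0052) = -0.0062; H_s = arccos(-0.0062) = 90.36°.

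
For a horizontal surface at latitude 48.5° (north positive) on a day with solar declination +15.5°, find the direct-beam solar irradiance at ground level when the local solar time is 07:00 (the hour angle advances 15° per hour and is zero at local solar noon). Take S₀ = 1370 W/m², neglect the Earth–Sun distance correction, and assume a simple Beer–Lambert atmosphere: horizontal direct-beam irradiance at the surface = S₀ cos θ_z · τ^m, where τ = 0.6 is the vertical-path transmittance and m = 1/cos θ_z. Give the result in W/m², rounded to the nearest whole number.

124 W/m²

Hour angle H = 15° × (7 − 12) = -75.00°.
cos θ_z = sin φ sin δ + cos φ cos δ cos H = (0.7490)(0.2672) + (0.6626)(0.9636)(0.2588) = 0.3654.
Air mass m = 1/cos θ_z = 1/0.3654 = 2.737; τ^m = 0.6^2.737 = 0.2471.
Surface direct beam = 1370 × 0.3654 × 0.2471 = 123.70 W/m².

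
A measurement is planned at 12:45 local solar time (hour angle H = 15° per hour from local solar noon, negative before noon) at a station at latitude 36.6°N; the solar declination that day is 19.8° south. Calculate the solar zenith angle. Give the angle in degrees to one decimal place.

57.4°

Hour angle H = 15° × (12.75 − 12) = 11.25°.
With φ = 36.6°, δ = -19.8°, H = 11.25°: sin φ sin δ = -0.2020, cos φ cos δ cos H = 0.7408, so cos θ_z = 0.5388.
θ_z = arccos(0.5388) = 57.40°.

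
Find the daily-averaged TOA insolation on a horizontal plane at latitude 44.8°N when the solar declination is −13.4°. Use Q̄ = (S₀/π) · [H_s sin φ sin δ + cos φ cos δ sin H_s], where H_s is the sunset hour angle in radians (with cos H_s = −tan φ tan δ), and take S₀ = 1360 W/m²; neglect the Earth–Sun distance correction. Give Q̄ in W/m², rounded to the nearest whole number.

The sunset hour angle satisfies cos H_s = −tan φ tan δ = 0.2366, giving H_s = 76.31°. In radians, H_s = 1.3319.
H_s sin φ sin δ = 1.3319 × 0.7046 × -0.2317 = -0.2174.
cos φ cos δ sin H_s = 0.7096 × 0.9728 × 0.9716 = 0.6707.
Q̄ = (1360/π) × (-0.2174 + 0.6707) = 432.90 × 0.4533 = 196.23 W/m².

196 W/m²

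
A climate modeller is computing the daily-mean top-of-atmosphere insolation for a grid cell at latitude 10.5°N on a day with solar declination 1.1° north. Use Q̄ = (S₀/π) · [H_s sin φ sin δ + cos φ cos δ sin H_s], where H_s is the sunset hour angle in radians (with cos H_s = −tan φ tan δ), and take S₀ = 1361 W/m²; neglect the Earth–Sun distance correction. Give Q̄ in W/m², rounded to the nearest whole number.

428 W/m²

The sunset hour angle satisfies cos H_s = −tan φ tan δ = -0.0036, giving H_s = 90.21°. In radians, H_s = 1.5745.
H_s sin φ sin δ = 1.5745 × 0.1822 × 0.0192 = 0.0055.
cos φ cos δ sin H_s = 0.9833 × 0.9998 × 1.0000 = 0.9831.
Q̄ = (1361/π) × (0.0055 + 0.9831) = 433.22 × 0.9886 = 428.28 W/m².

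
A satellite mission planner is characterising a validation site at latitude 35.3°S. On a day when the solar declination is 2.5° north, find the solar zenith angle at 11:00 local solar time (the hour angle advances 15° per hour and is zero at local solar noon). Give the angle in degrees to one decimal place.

40.3°

Hour angle H = 15° × (11 − 12) = -15.00°.
cos θ_z = sin(-35.3°) sin(2.5°) + cos(-35.3°) cos(2.5°) cos(-15.00°) = -0.0252 + 0.7876 = 0.7624.
θ_z = arccos(0.7624) = 40.32°.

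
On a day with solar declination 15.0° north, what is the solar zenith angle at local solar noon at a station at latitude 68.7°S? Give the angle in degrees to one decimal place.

83.7°

At local solar noon the hour angle is zero, so the zenith angle is |φ − δ| = |-68.7° − (15.0°)| = 83.7°.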